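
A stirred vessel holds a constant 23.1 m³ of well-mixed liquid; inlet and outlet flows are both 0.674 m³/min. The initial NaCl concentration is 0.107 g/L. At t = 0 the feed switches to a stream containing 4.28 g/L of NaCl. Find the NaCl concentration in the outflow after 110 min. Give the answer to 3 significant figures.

4.11 g/L

Transient balance on the dissolved component: V dC/dt = Q(C_in − C).
Time constant τ = V/Q = 23.1/0.674 = 34.273 min.
Solution: C(t) = C_in + (C₀ − C_in) e^(−t/τ).
C(110) = 4.28 + (0.107 − 4.28)·e^(−110/34.273) = 4.28 + (-4.1730)·0.040376 = 4.1115 g/L.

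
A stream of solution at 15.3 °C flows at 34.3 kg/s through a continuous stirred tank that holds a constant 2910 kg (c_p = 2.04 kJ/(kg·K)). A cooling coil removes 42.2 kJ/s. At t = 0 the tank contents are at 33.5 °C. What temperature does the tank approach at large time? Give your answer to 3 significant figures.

14.7 °C

M c_p dT/dt = ṁ c_p (T_in − T) − Q̇.
At steady state dT/dt = 0 ⇒ T_ss = T_in − Q̇/(ṁ c_p) = 15.3 − 42.2/(34.3·2.04) = 14.697 °C.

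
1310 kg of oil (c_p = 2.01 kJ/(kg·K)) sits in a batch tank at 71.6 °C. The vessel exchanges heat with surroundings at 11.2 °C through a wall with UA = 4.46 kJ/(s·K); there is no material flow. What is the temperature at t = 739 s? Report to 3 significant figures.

28.5 °C

M c_p dT/dt = −UA(T − T_amb).
dT/dt = (T_ss − T)/τ with T_ss = T_amb = 11.200 °C, τ = M c_p/UA = 1310·2.01/4.46 = 590.38 s.
This is linear first-order; T(t) = T_ss + (T₀ − T_ss) e^(−t/τ).
T(739) = 11.200 + (60.400)·0.28601 = 28.475 °C.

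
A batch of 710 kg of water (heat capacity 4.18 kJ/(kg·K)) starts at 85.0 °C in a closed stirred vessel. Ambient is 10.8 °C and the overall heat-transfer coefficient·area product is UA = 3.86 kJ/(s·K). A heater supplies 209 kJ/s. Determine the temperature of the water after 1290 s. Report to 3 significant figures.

Heat balance on the well-mixed liquid: M c_p dT/dt = −UA(T − T_amb) + Q̇.
dT/dt = (T_ss − T)/τ with T_ss = T_amb + Q̇/UA = 10.8 + 209/3.86 = 64.945 °C, τ = M c_p/UA = 710·4.18/3.86 = 768.86 s.
Integrating: T(t) = T_ss + (T₀ − T_ss) e^(−t/τ).
T(1290) = 64.945 + (20.055)·0.18678 = 68.691 °C.

68.7 °C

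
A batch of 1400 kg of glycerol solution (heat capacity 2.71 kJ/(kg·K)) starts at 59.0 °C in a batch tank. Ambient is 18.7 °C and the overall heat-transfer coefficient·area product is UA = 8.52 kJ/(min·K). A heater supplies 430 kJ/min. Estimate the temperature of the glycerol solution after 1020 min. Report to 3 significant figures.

68.1 °C

Unsteady energy balance on the tank contents: M c_p dT/dt = −UA(T − T_amb) + Q̇.
dT/dt = (T_ss − T)/τ with T_ss = T_amb + Q̇/UA = 18.7 + 430/8.52 = 69.169 °C, τ = M c_p/UA = 1400·2.71/8.52 = 445.31 min.
T approaches T_ss exponentially: T(t) = T_ss + (T₀ − T_ss) e^(−t/τ).
T(1020) = 69.169 + (-10.169)·0.10121 = 68.140 °C.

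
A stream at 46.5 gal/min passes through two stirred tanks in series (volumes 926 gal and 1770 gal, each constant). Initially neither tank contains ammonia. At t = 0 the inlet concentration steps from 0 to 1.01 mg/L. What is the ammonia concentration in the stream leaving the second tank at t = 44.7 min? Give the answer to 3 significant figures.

0.473 mg/L

Species balance on tank i: dCᵢ/dt = (Cᵢ₋₁ − Cᵢ)/τᵢ with τᵢ = Vᵢ/Q.
τ₁ = 926/46.5 = 19.914 min; τ₂ = 1770/46.5 = 38.065 min.
Solving the cascade with C₁(0)=C₂(0)=0 gives C₂(t) = C_in[1 − (τ₁ e^(−t/τ₁) − τ₂ e^(−t/τ₂))/(τ₁ − τ₂)].
At t = 44.7: e^(−t/τ₁) = 0.10596, e^(−t/τ₂) = 0.30903.
C₂ = 1.01·[1 − (19.914·0.10596 − 38.065·0.30903)/(-18.151)] = 1.01·0.46818 = 0.47286 mg/L.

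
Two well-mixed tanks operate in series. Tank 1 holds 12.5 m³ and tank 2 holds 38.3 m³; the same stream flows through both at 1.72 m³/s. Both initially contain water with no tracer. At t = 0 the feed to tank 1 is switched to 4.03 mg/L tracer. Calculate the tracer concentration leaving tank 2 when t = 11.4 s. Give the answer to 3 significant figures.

0.851 mg/L

Each tank obeys Vᵢ dCᵢ/dt = Q(Cᵢ₋₁ − Cᵢ), so τᵢ = Vᵢ/Q.
τ₁ = 12.5/1.72 = 7.2674 s; τ₂ = 38.3/1.72 = 22.267 s.
Solving the cascade with C₁(0)=C₂(0)=0 gives C₂(t) = C_in[1 − (τ₁ e^(−t/τ₁) − τ₂ e^(−t/τ₂))/(τ₁ − τ₂)].
At t = 11.4: e^(−t/τ₁) = 0.20833, e^(−t/τ₂) = 0.59932.
C₂ = 4.03·[1 − (7.2674·0.20833 − 22.267·0.59932)/(-15.000)] = 4.03·0.21124 = 0.85132 mg/L.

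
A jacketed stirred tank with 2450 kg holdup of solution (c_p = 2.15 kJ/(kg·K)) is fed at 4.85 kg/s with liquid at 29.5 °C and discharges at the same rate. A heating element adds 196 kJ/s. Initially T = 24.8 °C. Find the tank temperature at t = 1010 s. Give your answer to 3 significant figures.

45.1 °C

M c_p dT/dt = ṁ c_p (T_in − T) + Q̇.
τ = M/ṁ = 505.15 s; T_ss = T_in + Q̇/(ṁ c_p) = 29.5 + 196/(4.85·2.15) = 48.296 °C.
Integrating: T(t) = T_ss + (T₀ − T_ss) e^(−t/τ).
T(1010) = 48.296 + (-23.496)·e^(−1010/505.15) = 48.296 + (-23.496)·0.13542 = 45.115 °C.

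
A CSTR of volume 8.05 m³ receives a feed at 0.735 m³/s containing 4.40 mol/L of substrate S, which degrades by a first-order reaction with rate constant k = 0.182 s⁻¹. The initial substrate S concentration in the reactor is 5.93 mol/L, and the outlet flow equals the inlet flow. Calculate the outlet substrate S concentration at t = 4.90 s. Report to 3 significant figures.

Species balance: V dC/dt = Q C_in − Q C − k V C.
This is linear with rate a = Q/V + k = 0.27330 s⁻¹.
C_ss = Q C_in/(Q + kV) = 1.4699 mol/L; C(t) = C_ss + (C₀ − C_ss) e^(−a t).
C(4.90) = 1.4699 + (4.4601)·e^(−0.27330·4.90) = 1.4699 + (4.4601)·0.26206 = 2.6387 mol/L.

2.64 mol/L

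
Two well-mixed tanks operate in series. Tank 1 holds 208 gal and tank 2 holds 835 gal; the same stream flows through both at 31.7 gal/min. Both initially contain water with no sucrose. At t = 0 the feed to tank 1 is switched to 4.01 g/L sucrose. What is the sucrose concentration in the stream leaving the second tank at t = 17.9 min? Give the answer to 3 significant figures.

Each tank obeys Vᵢ dCᵢ/dt = Q(Cᵢ₋₁ − Cᵢ), so τᵢ = Vᵢ/Q.
τ₁ = 208/31.7 = 6.5615 min; τ₂ = 835/31.7 = 26.341 min.
Tank 1: C₁ = C_in(1 − e^(−t/τ₁)). Tank 2 (τ₁ ≠ τ₂): C₂ = C_in[1 − (τ₁ e^(−t/τ₁) − τ₂ e^(−t/τ₂))/(τ₁ − τ₂)].
At t = 17.9: e^(−t/τ₁) = 0.065348, e^(−t/τ₂) = 0.50684.
C₂ = 4.01·[1 − (6.5615·0.065348 − 26.341·0.50684)/(-19.779)] = 4.01·0.34670 = 1.3903 g/L.

1.39 g/L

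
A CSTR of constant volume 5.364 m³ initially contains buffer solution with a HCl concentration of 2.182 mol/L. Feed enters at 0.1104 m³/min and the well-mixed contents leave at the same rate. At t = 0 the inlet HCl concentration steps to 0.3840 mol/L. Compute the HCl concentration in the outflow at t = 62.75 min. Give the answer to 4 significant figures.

Mass balance on the solute (V constant): V dC/dt = Q(C_in − C).
Time constant τ = V/Q = 5.364/0.1104 = 48.5870 min.
This is linear first-order; C(t) = C_in + (C₀ − C_in) e^(−t/τ).
C(62.75) = 0.3840 + (2.182 − 0.3840)·e^(−62.75/48.5870) = 0.3840 + (1.79800)·0.274858 = 0.878196 mol/L.

0.8782 mol/L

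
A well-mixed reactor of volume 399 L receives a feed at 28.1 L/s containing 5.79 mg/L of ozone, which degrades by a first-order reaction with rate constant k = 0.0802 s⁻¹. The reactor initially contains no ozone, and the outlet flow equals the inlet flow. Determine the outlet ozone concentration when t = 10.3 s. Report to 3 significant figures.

2.13 mg/L

Accumulation = in − out − consumed: V dC/dt = Q C_in − Q C − k V C.
dC/dt = (Q/V) C_in − (Q/V + k) C; effective rate a = Q/V + k = 0.070426 + 0.0802 = 0.15063 s⁻¹.
C_ss = Q C_in/(Q + kV) = 2.7071 mg/L; C(t) = C_ss + (C₀ − C_ss) e^(−a t).
C(10.3) = 2.7071 + (-2.7071)·e^(−0.15063·10.3) = 2.7071 + (-2.7071)·0.21194 = 2.1334 mg/L.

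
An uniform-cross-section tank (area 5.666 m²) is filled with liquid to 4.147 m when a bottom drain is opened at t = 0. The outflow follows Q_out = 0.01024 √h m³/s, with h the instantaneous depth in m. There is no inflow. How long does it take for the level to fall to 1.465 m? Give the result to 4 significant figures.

914.1 s

With no inflow, A dh/dt = −0.01024 √h.
This is separable: 2 d(√h)/dt = −0.01024/A, so √h = √h₀ − (0.01024/(2A)) t.
t = 2A(√h₀ − √h)/0.01024 = 2·5.666·(√4.147 − √1.465)/0.01024
  = 11.3320 × (2.03642 − 1.21037) / 0.01024 = 914.137 s.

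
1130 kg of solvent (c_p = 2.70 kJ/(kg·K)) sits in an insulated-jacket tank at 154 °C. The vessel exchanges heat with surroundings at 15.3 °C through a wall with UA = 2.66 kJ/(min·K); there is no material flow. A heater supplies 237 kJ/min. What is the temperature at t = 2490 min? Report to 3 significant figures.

Heat balance on the well-mixed liquid: M c_p dT/dt = −UA(T − T_amb) + Q̇.
dT/dt = (T_ss − T)/τ with T_ss = T_amb + Q̇/UA = 15.3 + 237/2.66 = 104.40 °C, τ = M c_p/UA = 1130·2.70/2.66 = 1147.0 min.
T approaches T_ss exponentially: T(t) = T_ss + (T₀ − T_ss) e^(−t/τ).
T(2490) = 104.40 + (49.602)·0.11408 = 110.06 °C.

110 °C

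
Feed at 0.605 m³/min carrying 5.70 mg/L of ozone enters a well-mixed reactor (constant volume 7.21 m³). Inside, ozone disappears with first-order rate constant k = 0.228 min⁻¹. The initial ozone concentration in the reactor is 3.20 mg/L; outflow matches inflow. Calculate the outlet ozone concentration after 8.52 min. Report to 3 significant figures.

Accumulation = in − out − consumed: V dC/dt = Q C_in − Q C − k V C.
dC/dt = (Q/V) C_in − (Q/V + k) C; effective rate a = Q/V + k = 0.083911 + 0.228 = 0.31191 min⁻¹.
C_ss = Q C_in/(Q + kV) = 1.5334 mg/L; C(t) = C_ss + (C₀ − C_ss) e^(−a t).
C(8.52) = 1.5334 + (1.6666)·e^(−0.31191·8.52) = 1.5334 + (1.6666)·0.070124 = 1.6503 mg/L.

1.65 mg/L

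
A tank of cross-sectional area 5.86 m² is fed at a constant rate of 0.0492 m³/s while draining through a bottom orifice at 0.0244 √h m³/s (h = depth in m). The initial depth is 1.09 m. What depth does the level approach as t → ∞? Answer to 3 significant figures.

4.07 m

A dh/dt = Q_in − 0.0244 √h. Steady state requires inflow = outflow:
Q_in = 0.0244 √h_ss ⇒ √h_ss = 0.0492/0.0244 = 2.0164.
h_ss = 2.0164² = 4.0658 m. (Since h₀ = 1.09 m < h_ss, the level will rise toward this value.)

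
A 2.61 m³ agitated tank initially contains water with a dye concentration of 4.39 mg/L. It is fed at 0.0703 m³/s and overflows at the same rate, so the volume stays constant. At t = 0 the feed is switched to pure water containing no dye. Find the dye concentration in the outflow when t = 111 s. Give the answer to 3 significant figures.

0.221 mg/L

Mass balance on the solute (V constant): V dC/dt = Q(C_in − C).
Time constant τ = V/Q = 2.61/0.0703 = 37.127 s.
Solution: C(t) = C_in + (C₀ − C_in) e^(−t/τ).
C(111) = 0 + (4.39 − 0)·e^(−111/37.127) = 0 + (4.3900)·0.050299 = 0.22081 mg/L.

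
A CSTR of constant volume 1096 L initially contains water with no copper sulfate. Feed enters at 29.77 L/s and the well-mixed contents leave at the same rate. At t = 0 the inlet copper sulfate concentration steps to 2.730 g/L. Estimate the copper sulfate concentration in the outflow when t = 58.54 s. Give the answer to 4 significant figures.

2.173 g/L

Mass balance on the solute (V constant): V dC/dt = Q(C_in − C).
Rewrite as dC/dt + C/τ = C_in/τ, τ = V/Q = 36.8156 s.
Solution: C(t) = C_in + (C₀ − C_in) e^(−t/τ).
C(58.54) = 2.730 + (0 − 2.730)·e^(−58.54/36.8156) = 2.730 + (-2.73000)·0.203908 = 2.17333 g/L.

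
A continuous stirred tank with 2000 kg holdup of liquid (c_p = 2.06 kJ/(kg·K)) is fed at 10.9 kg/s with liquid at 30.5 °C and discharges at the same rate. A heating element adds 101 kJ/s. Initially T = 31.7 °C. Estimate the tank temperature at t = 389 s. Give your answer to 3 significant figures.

34.6 °C

M c_p dT/dt = ṁ c_p (T_in − T) + Q̇.
τ = M/ṁ = 183.49 s; T_ss = T_in + Q̇/(ṁ c_p) = 30.5 + 101/(10.9·2.06) = 34.998 °C.
This is linear first-order; T(t) = T_ss + (T₀ − T_ss) e^(−t/τ).
T(389) = 34.998 + (-3.2981)·e^(−389/183.49) = 34.998 + (-3.2981)·0.12003 = 34.602 °C.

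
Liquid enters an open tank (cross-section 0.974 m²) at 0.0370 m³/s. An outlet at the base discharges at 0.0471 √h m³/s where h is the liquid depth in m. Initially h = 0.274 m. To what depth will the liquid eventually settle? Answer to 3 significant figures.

0.617 m

A dh/dt = Q_in − 0.0471 √h. Steady state requires inflow = outflow:
Q_in = 0.0471 √h_ss ⇒ √h_ss = 0.0370/0.0471 = 0.78556.
h_ss = 0.78556² = 0.61711 m. (Since h₀ = 0.274 m < h_ss, the level will rise toward this value.)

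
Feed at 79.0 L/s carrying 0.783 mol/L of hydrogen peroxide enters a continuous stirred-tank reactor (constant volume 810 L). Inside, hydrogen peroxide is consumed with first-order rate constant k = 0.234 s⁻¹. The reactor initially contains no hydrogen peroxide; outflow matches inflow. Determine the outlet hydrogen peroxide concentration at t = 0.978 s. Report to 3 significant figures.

V dC/dt = Q(C_in − C) − k V C.
dC/dt = (Q/V) C_in − (Q/V + k) C; effective rate a = Q/V + k = 0.097531 + 0.234 = 0.33153 s⁻¹.
C_ss = Q C_in/(Q + kV) = 0.23035 mol/L; C(t) = C_ss + (C₀ − C_ss) e^(−a t).
C(0.978) = 0.23035 + (-0.23035)·e^(−0.33153·0.978) = 0.23035 + (-0.23035)·0.72308 = 0.063788 mol/L.

0.0638 mol/L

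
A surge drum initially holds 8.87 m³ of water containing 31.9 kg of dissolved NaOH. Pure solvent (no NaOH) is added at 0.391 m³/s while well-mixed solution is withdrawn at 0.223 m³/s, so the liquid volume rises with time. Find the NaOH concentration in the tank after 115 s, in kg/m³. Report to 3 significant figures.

0.244 kg/m³

Let m(t) be the amount of NaOH. Volume: V(t) = V₀ + (Q_in − Q_out) t = 8.87 + 0.16800 t; V(115) = 28.190 m³.
Species balance (pure solvent in): dm/dt = −Q_out · m/V(t).
dm/m = −Q_out dt/(V₀ + 0.16800 t); integrating gives ln(m/m₀) = −(Q_out/(Q_in−Q_out)) ln(V/V₀).
m = m₀ (V₀/V)^(Q_out/(Q_in−Q_out)) = 31.9 × (8.87/28.190)^(1.3274) = 6.8741 kg.
C = m/V = 6.8741/28.190 = 0.24385 kg/m³.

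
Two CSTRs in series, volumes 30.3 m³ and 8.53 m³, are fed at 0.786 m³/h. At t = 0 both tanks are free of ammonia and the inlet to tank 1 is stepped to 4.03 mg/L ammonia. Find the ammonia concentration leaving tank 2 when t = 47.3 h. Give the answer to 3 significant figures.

Species balance on tank i: dCᵢ/dt = (Cᵢ₋₁ − Cᵢ)/τᵢ with τᵢ = Vᵢ/Q.
τ₁ = 30.3/0.786 = 38.550 h; τ₂ = 8.53/0.786 = 10.852 h.
Tank 1: C₁ = C_in(1 − e^(−t/τ₁)). Tank 2 (τ₁ ≠ τ₂): C₂ = C_in[1 − (τ₁ e^(−t/τ₁) − τ₂ e^(−t/τ₂))/(τ₁ − τ₂)].
At t = 47.3: e^(−t/τ₁) = 0.29317, e^(−t/τ₂) = 0.012798.
C₂ = 4.03·[1 − (38.550·0.29317 − 10.852·0.012798)/(27.697)] = 4.03·0.59697 = 2.4058 mg/L.

2.41 mg/L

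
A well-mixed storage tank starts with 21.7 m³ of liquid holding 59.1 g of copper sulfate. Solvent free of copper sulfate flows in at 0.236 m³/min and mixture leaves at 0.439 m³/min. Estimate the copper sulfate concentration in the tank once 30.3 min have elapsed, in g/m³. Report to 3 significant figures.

1.85 g/m³

Total volume: dV/dt = Q_in − Q_out = -0.20300 m³/min, so V(t) = 21.7 − 0.20300 t and V(30.3) = 15.549 m³.
No copper sulfate enters, so dm/dt = −Q_out · (m/V).
Separate: dm/m = −Q_out dt/V(t) ⇒ ln(m/m₀) = −(Q_out/(Q_in−Q_out)) ln(V/V₀).
m = m₀ (V₀/V)^(Q_out/(Q_in−Q_out)) = 59.1 × (21.7/15.549)^(-2.1626) = 28.744 g.
C = m/V = 28.744/15.549 = 1.8486 g/m³.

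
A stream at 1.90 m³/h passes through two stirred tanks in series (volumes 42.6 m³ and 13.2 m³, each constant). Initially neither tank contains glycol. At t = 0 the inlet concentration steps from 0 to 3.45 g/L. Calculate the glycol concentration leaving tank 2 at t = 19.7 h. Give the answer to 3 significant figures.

1.46 g/L

Each tank obeys Vᵢ dCᵢ/dt = Q(Cᵢ₋₁ − Cᵢ), so τᵢ = Vᵢ/Q.
τ₁ = 42.6/1.90 = 22.421 h; τ₂ = 13.2/1.90 = 6.9474 h.
Solving the cascade with C₁(0)=C₂(0)=0 gives C₂(t) = C_in[1 − (τ₁ e^(−t/τ₁) − τ₂ e^(−t/τ₂))/(τ₁ − τ₂)].
At t = 19.7: e^(−t/τ₁) = 0.41535, e^(−t/τ₂) = 0.058683.
C₂ = 3.45·[1 − (22.421·0.41535 − 6.9474·0.058683)/(15.474)] = 3.45·0.42452 = 1.4646 g/L.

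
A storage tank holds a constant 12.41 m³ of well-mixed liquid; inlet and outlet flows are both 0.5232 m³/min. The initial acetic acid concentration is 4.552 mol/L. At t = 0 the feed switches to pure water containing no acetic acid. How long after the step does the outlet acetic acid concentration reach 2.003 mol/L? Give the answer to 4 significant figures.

19.47 min

Unsteady species balance (constant V, well mixed): V dC/dt = Q(C_in − C), so τ = V/Q = 23.7194 min.
C(t) = C_in + (C₀ − C_in) e^(−t/τ). Set C = 2.003 and solve for t:
e^(−t/τ) = (C − C_in)/(C₀ − C_in) = (2.003 − 0)/(4.552 − 0) = 0.440026
t = −τ ln(…) = 23.7194 × 0.820921 = 19.4718 min.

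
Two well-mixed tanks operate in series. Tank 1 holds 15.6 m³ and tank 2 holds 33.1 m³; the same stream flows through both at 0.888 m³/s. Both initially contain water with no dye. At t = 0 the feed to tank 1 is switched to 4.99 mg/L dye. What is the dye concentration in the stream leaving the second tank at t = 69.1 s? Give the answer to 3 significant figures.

Time constants: τᵢ = Vᵢ/Q for each well-mixed tank.
τ₁ = 15.6/0.888 = 17.568 s; τ₂ = 33.1/0.888 = 37.275 s.
Tank 1: C₁ = C_in(1 − e^(−t/τ₁)). Tank 2 (τ₁ ≠ τ₂): C₂ = C_in[1 − (τ₁ e^(−t/τ₁) − τ₂ e^(−t/τ₂))/(τ₁ − τ₂)].
At t = 69.1: e^(−t/τ₁) = 0.019577, e^(−t/τ₂) = 0.15664.
C₂ = 4.99·[1 − (17.568·0.019577 − 37.275·0.15664)/(-19.707)] = 4.99·0.72118 = 3.5987 mg/L.

3.60 mg/L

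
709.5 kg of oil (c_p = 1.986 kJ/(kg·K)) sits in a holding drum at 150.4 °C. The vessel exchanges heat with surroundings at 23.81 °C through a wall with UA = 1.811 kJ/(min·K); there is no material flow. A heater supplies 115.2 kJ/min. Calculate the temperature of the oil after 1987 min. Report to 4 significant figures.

Lumped-capacitance energy balance: M c_p dT/dt = UA(T_amb − T) + Q̇.
dT/dt = (T_ss − T)/τ with T_ss = T_amb + Q̇/UA = 23.81 + 115.2/1.811 = 87.4213 °C, τ = M c_p/UA = 709.5·1.986/1.811 = 778.060 min.
T approaches T_ss exponentially: T(t) = T_ss + (T₀ − T_ss) e^(−t/τ).
T(1987) = 87.4213 + (62.9787)·0.0777865 = 92.3202 °C.

92.32 °C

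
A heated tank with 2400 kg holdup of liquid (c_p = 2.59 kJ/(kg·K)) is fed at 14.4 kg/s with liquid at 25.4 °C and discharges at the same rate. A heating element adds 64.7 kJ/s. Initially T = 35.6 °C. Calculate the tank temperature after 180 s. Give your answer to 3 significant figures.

First-law balance (no shaft work): M c_p dT/dt = ṁ c_p (T_in − T) + 64.7.
τ = M/ṁ = 166.67 s; T_ss = T_in + Q̇/(ṁ c_p) = 25.4 + 64.7/(14.4·2.59) = 27.135 °C.
T approaches T_ss exponentially: T(t) = T_ss + (T₀ − T_ss) e^(−t/τ).
T(180) = 27.135 + (8.4652)·e^(−180/166.67) = 27.135 + (8.4652)·0.33960 = 30.010 °C.

30.0 °C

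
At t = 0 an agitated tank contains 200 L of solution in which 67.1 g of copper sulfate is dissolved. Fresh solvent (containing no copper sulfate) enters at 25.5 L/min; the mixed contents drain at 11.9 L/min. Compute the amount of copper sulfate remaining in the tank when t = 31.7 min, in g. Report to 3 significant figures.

24.5 g

Let m(t) be the amount of copper sulfate. Volume: V(t) = V₀ + (Q_in − Q_out) t = 200 + 13.600 t; V(31.7) = 631.12 L.
No copper sulfate enters, so dm/dt = −Q_out · (m/V).
dm/m = −Q_out dt/(V₀ + 13.600 t); integrating gives ln(m/m₀) = −(Q_out/(Q_in−Q_out)) ln(V/V₀).
m = m₀ (V₀/V)^(Q_out/(Q_in−Q_out)) = 67.1 × (200/631.12)^(0.87500) = 24.549 g.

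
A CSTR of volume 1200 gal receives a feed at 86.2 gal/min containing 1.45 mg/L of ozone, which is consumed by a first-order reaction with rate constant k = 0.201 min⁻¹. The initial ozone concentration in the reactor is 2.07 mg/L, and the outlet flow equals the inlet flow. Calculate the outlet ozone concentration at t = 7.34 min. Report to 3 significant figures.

Species balance: V dC/dt = Q C_in − Q C − k V C.
dC/dt = (Q/V) C_in − (Q/V + k) C; effective rate a = Q/V + k = 0.071833 + 0.201 = 0.27283 min⁻¹.
C_ss = Q C_in/(Q + kV) = 0.38177 mg/L; C(t) = C_ss + (C₀ − C_ss) e^(−a t).
C(7.34) = 0.38177 + (1.6882)·e^(−0.27283·7.34) = 0.38177 + (1.6882)·0.13498 = 0.60965 mg/L.

0.610 mg/L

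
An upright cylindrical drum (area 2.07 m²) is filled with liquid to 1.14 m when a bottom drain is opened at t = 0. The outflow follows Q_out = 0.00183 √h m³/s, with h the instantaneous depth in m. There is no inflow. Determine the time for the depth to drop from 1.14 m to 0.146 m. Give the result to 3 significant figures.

A dh/dt = −Q_out = −0.00183 √h.
∫ h^(−1/2) dh = −(0.00183/A) ∫ dt, giving 2√h = 2√h₀ − (0.00183/A) t.
t = 2A(√h₀ − √h)/0.00183 = 2·2.07·(√1.14 − √0.146)/0.00183
  = 4.1400 × (1.0677 − 0.38210) / 0.00183 = 1551.0 s.

1550 s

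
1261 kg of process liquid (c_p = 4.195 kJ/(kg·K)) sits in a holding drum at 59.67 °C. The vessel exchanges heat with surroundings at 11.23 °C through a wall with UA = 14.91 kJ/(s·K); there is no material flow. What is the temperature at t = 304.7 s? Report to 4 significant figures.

M c_p dT/dt = −UA(T − T_amb).
dT/dt = (T_ss − T)/τ with T_ss = T_amb = 11.2300 °C, τ = M c_p/UA = 1261·4.195/14.91 = 354.788 s.
This is linear first-order; T(t) = T_ss + (T₀ − T_ss) e^(−t/τ).
T(304.7) = 11.2300 + (48.4400)·0.423661 = 31.7521 °C.

31.75 °C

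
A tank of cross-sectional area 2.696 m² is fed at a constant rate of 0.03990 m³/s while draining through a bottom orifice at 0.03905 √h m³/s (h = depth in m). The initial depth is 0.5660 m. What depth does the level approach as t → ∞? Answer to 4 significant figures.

Level balance: A dh/dt = 0.03990 − 0.03905 √h. Setting dh/dt = 0:
Q_in = 0.03905 √h_ss ⇒ √h_ss = 0.03990/0.03905 = 1.02177.
h_ss = 1.02177² = 1.04401 m. (Since h₀ = 0.5660 m < h_ss, the level will rise toward this value.)

1.044 m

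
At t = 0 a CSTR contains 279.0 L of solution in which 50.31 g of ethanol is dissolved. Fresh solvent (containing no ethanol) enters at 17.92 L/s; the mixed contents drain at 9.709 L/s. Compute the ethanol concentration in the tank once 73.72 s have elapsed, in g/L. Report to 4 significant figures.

0.01454 g/L

Let m(t) be the amount of ethanol. Volume: V(t) = V₀ + (Q_in − Q_out) t = 279.0 + 8.21100 t; V(73.72) = 884.315 L.
Species balance (pure solvent in): dm/dt = −Q_out · m/V(t).
dm/m = −Q_out dt/(V₀ + 8.21100 t); integrating gives ln(m/m₀) = −(Q_out/(Q_in−Q_out)) ln(V/V₀).
m = m₀ (V₀/V)^(Q_out/(Q_in−Q_out)) = 50.31 × (279.0/884.315)^(1.18244) = 12.8603 g.
C = m/V = 12.8603/884.315 = 0.0145426 g/L.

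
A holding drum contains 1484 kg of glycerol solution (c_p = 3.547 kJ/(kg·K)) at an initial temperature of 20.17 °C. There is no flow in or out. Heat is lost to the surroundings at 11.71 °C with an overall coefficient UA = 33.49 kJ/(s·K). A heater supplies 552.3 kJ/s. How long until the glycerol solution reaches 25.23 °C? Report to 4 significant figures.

M c_p dT/dt = −UA(T − T_amb) + Q̇.
τ = M c_p/UA = 157.174 s; T_ss = T_amb + Q̇/UA = 11.71 + 552.3/33.49 = 28.2015 °C.
T(t) = T_ss + (T₀ − T_ss)e^(−t/τ); set T = 25.23:
t = −τ ln[(T − T_ss)/(T₀ − T_ss)] = −157.174 · ln(0.369980) = 156.279 s.

156.3 s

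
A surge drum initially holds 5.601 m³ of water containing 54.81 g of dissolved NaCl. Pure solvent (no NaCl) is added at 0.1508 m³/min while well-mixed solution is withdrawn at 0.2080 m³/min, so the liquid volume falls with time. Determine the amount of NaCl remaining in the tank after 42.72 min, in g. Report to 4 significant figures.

6.818 g

Total volume: dV/dt = Q_in − Q_out = -0.0572000 m³/min, so V(t) = 5.601 − 0.0572000 t and V(42.72) = 3.15742 m³.
Species balance (pure solvent in): dm/dt = −Q_out · m/V(t).
dm/m = −Q_out dt/(V₀ − 0.0572000 t); integrating gives ln(m/m₀) = −(Q_out/(Q_in−Q_out)) ln(V/V₀).
m = m₀ (V₀/V)^(Q_out/(Q_in−Q_out)) = 54.81 × (5.601/3.15742)^(-3.63636) = 6.81783 g.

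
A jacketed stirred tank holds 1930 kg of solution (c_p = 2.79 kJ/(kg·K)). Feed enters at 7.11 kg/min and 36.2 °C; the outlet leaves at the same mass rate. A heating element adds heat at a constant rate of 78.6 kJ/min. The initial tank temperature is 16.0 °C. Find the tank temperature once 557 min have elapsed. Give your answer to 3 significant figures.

37.1 °C

Unsteady energy balance on the tank contents: M c_p dT/dt = ṁ c_p (T_in − T) + 78.6.
τ = M/ṁ = 271.45 min; T_ss = T_in + Q̇/(ṁ c_p) = 36.2 + 78.6/(7.11·2.79) = 40.162 °C.
Integrating: T(t) = T_ss + (T₀ − T_ss) e^(−t/τ).
T(557) = 40.162 + (-24.162)·e^(−557/271.45) = 40.162 + (-24.162)·0.12848 = 37.058 °C.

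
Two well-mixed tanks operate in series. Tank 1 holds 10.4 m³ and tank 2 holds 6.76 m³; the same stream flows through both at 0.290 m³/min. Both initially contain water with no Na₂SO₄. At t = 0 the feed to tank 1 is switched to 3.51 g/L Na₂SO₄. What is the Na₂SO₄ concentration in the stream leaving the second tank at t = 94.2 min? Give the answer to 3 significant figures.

2.90 g/L

Time constants: τᵢ = Vᵢ/Q for each well-mixed tank.
τ₁ = 10.4/0.290 = 35.862 min; τ₂ = 6.76/0.290 = 23.310 min.
Tank 1: C₁ = C_in(1 − e^(−t/τ₁)). Tank 2 (τ₁ ≠ τ₂): C₂ = C_in[1 − (τ₁ e^(−t/τ₁) − τ₂ e^(−t/τ₂))/(τ₁ − τ₂)].
At t = 94.2: e^(−t/τ₁) = 0.072314, e^(−t/τ₂) = 0.017578.
C₂ = 3.51·[1 − (35.862·0.072314 − 23.310·0.017578)/(12.552)] = 3.51·0.82603 = 2.8994 g/L.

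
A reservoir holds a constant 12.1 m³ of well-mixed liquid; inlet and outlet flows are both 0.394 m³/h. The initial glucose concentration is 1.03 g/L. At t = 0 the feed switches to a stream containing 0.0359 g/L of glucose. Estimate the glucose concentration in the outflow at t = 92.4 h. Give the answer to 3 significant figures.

0.0850 g/L

Mass balance on the solute (V constant): V dC/dt = Q(C_in − C).
Time constant τ = V/Q = 12.1/0.394 = 30.711 h.
C approaches C_in exponentially: C(t) = C_in + (C₀ − C_in) e^(−t/τ).
C(92.4) = 0.0359 + (1.03 − 0.0359)·e^(−92.4/30.711) = 0.0359 + (0.99410)·0.049354 = 0.084963 g/L.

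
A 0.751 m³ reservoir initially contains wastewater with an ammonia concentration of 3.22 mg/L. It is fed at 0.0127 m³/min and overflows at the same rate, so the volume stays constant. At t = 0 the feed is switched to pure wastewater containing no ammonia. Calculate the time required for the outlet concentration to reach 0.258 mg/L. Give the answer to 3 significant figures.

149 min

Accumulation = in − out for the solute gives V dC/dt = Q(C_in − C), so τ = V/Q = 59.134 min.
C(t) = C_in + (C₀ − C_in) e^(−t/τ). Set C = 0.258 and solve for t:
e^(−t/τ) = (C − C_in)/(C₀ − C_in) = (0.258 − 0)/(3.22 − 0) = 0.080124
t = −τ ln(…) = 59.134 × 2.5242 = 149.26 min.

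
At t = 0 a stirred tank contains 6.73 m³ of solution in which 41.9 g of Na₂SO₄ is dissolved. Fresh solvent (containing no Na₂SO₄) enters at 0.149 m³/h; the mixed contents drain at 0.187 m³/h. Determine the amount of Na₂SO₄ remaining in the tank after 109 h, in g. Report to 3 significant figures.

0.380 g

Total volume: dV/dt = Q_in − Q_out = -0.038000 m³/h, so V(t) = 6.73 − 0.038000 t and V(109) = 2.5880 m³.
Species balance (pure solvent in): dm/dt = −Q_out · m/V(t).
Separate: dm/m = −Q_out dt/V(t) ⇒ ln(m/m₀) = −(Q_out/(Q_in−Q_out)) ln(V/V₀).
m = m₀ (V₀/V)^(Q_out/(Q_in−Q_out)) = 41.9 × (6.73/2.5880)^(-4.9211) = 0.37995 g.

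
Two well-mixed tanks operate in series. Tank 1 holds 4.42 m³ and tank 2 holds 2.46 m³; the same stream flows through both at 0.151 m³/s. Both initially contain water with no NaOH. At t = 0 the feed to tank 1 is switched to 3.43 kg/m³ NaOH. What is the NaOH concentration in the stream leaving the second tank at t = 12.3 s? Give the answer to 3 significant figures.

0.372 kg/m³

Time constants: τᵢ = Vᵢ/Q for each well-mixed tank.
τ₁ = 4.42/0.151 = 29.272 s; τ₂ = 2.46/0.151 = 16.291 s.
Solving the cascade with C₁(0)=C₂(0)=0 gives C₂(t) = C_in[1 − (τ₁ e^(−t/τ₁) − τ₂ e^(−t/τ₂))/(τ₁ − τ₂)].
At t = 12.3: e^(−t/τ₁) = 0.65691, e^(−t/τ₂) = 0.47001.
C₂ = 3.43·[1 − (29.272·0.65691 − 16.291·0.47001)/(12.980)] = 3.43·0.10851 = 0.37217 kg/m³.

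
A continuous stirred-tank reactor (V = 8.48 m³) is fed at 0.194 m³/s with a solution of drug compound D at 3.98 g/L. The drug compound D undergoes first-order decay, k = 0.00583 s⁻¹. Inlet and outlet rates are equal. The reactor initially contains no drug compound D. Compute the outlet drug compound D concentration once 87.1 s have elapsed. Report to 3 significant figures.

2.91 g/L

Species balance: V dC/dt = Q C_in − Q C − k V C.
This is linear with rate a = Q/V + k = 0.028707 s⁻¹.
C_ss = Q C_in/(Q + kV) = 3.1717 g/L; C(t) = C_ss + (C₀ − C_ss) e^(−a t).
C(87.1) = 3.1717 + (-3.1717)·e^(−0.028707·87.1) = 3.1717 + (-3.1717)·0.082051 = 2.9115 g/L.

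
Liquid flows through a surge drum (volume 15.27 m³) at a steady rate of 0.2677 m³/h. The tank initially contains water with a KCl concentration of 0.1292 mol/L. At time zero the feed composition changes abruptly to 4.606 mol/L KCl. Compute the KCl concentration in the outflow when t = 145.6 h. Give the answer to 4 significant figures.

Accumulation = in − out for the solute gives V dC/dt = Q(C_in − C).
So dC/dt = (C_in − C)/τ with τ = V/Q = 15.27/0.2677 = 57.0415 h.
Solution: C(t) = C_in + (C₀ − C_in) e^(−t/τ).
C(145.6) = 4.606 + (0.1292 − 4.606)·e^(−145.6/57.0415) = 4.606 + (-4.47680)·0.0778844 = 4.25733 mol/L.

4.257 mol/L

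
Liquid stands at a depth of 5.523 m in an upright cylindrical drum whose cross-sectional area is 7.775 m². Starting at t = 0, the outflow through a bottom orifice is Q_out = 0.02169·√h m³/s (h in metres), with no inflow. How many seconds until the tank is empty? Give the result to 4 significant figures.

Volume balance on the tank: A dh/dt = −0.02169 √h.
This is separable: 2 d(√h)/dt = −0.02169/A, so √h = √h₀ − (0.02169/(2A)) t.
Set h = 0: 2√h₀ = (0.02169/A) t_empty ⇒ t_empty = 2A√h₀/0.02169.
t_empty = 2·7.775·√5.523/0.02169 = 15.5500·2.35011/0.02169 = 1684.84 s.

1685 s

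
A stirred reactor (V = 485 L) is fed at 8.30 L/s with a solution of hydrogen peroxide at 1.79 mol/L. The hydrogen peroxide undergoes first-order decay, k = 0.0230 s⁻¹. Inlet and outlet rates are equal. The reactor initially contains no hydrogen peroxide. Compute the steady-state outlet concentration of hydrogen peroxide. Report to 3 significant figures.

0.764 mol/L

Accumulation = in − out − consumed: V dC/dt = Q C_in − Q C − k V C.
Steady state (dC/dt = 0): C_ss = Q C_in/(Q + kV) = C_in/(1 + kV/Q).
C_ss = 8.30·1.79/(8.30 + 0.0230·485) = 14.857/19.455 = 0.76366 mol/L.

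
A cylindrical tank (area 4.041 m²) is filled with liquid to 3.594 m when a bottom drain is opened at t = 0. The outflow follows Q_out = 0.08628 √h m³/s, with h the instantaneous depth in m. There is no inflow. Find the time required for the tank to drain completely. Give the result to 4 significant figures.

With no inflow, A dh/dt = −0.08628 √h.
∫ h^(−1/2) dh = −(0.08628/A) ∫ dt, giving 2√h = 2√h₀ − (0.08628/A) t.
Set h = 0: 2√h₀ = (0.08628/A) t_empty ⇒ t_empty = 2A√h₀/0.08628.
t_empty = 2·4.041·√3.594/0.08628 = 8.08200·1.89578/0.08628 = 177.582 s.

177.6 s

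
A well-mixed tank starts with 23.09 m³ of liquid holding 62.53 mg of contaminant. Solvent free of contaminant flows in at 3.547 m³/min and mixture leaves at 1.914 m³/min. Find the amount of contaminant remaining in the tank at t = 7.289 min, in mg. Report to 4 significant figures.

Let m(t) be the amount of contaminant. Volume: V(t) = V₀ + (Q_in − Q_out) t = 23.09 + 1.63300 t; V(7.289) = 34.9929 m³.
Solute balance: dm/dt = 0 − Q_out C = −Q_out m/V(t).
dm/m = −Q_out dt/(V₀ + 1.63300 t); integrating gives ln(m/m₀) = −(Q_out/(Q_in−Q_out)) ln(V/V₀).
m = m₀ (V₀/V)^(Q_out/(Q_in−Q_out)) = 62.53 × (23.09/34.9929)^(1.17208) = 38.4116 mg.

38.41 mg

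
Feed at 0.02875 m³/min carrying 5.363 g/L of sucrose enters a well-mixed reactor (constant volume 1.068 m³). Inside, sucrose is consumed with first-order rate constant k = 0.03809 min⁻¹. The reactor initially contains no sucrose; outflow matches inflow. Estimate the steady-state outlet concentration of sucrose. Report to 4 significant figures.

2.221 g/L

V dC/dt = Q(C_in − C) − k V C.
Steady state (dC/dt = 0): C_ss = Q C_in/(Q + kV) = C_in/(1 + kV/Q).
C_ss = 0.02875·5.363/(0.02875 + 0.03809·1.068) = 0.154186/0.0694301 = 2.22074 g/L.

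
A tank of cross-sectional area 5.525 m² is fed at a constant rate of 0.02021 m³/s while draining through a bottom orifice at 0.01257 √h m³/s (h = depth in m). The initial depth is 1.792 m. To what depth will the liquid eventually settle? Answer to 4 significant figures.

A dh/dt = Q_in − 0.01257 √h. Steady state requires inflow = outflow:
Q_in = 0.01257 √h_ss ⇒ √h_ss = 0.02021/0.01257 = 1.60780.
h_ss = 1.60780² = 2.58501 m. (Since h₀ = 1.792 m < h_ss, the level will rise toward this value.)

2.585 m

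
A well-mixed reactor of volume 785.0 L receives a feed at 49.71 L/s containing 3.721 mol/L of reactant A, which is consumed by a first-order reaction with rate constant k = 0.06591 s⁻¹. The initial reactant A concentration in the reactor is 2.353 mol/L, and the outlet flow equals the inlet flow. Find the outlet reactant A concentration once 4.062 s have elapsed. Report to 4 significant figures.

Accumulation = in − out − consumed: V dC/dt = Q C_in − Q C − k V C.
This is linear with rate a = Q/V + k = 0.129235 s⁻¹.
C_ss = Q C_in/(Q + kV) = 1.82328 mol/L; C(t) = C_ss + (C₀ − C_ss) e^(−a t).
C(4.062) = 1.82328 + (0.529717)·e^(−0.129235·4.062) = 1.82328 + (0.529717)·0.591584 = 2.13666 mol/L.

2.137 mol/L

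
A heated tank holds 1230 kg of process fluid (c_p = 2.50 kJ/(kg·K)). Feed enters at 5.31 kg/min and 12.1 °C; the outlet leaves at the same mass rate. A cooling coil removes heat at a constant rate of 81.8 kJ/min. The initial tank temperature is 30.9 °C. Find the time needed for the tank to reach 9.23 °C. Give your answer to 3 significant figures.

M c_p dT/dt = ṁ c_p (T_in − T) − Q̇.
τ = M/ṁ = 231.64 min; T_ss = T_in − Q̇/(ṁ c_p) = 5.9380 °C.
T(t) = T_ss + (T₀ − T_ss) e^(−t/τ). Set T = 9.23:
e^(−t/τ) = (9.23 − 5.9380)/(30.9 − 5.9380) = 0.13188
t = −231.64 · ln(0.13188) = 469.27 min.

469 min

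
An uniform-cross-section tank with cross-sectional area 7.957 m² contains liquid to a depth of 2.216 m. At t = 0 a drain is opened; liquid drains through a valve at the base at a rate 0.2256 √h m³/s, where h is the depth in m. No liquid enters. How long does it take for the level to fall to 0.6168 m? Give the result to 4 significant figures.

Mass balance (ρ constant): A dh/dt = −0.2256 √h.
∫ h^(−1/2) dh = −(0.2256/A) ∫ dt, giving 2√h = 2√h₀ − (0.2256/A) t.
t = 2A(√h₀ − √h)/0.2256 = 2·7.957·(√2.216 − √0.6168)/0.2256
  = 15.9140 × (1.48862 − 0.785366) / 0.2256 = 49.6083 s.

49.61 s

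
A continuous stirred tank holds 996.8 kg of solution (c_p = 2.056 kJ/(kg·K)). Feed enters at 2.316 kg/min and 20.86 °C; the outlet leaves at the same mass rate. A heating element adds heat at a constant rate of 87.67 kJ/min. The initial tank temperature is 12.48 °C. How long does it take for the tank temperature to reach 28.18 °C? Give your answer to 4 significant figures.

Unsteady energy balance on the tank contents: M c_p dT/dt = ṁ c_p (T_in − T) + 87.67.
τ = M/ṁ = 430.397 min; T_ss = T_in + Q̇/(ṁ c_p) = 39.2715 °C.
T(t) = T_ss + (T₀ − T_ss) e^(−t/τ). Set T = 28.18:
e^(−t/τ) = (28.18 − 39.2715)/(12.48 − 39.2715) = 0.413993
t = −430.397 · ln(0.413993) = 379.570 min.

379.6 min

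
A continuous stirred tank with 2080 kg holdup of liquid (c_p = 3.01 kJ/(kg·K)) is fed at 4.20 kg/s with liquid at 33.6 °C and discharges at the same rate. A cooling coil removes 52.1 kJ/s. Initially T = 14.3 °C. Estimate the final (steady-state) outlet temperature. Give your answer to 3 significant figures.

M c_p dT/dt = ṁ c_p (T_in − T) − Q̇.
At steady state dT/dt = 0 ⇒ T_ss = T_in − Q̇/(ṁ c_p) = 33.6 − 52.1/(4.20·3.01) = 29.479 °C.

29.5 °C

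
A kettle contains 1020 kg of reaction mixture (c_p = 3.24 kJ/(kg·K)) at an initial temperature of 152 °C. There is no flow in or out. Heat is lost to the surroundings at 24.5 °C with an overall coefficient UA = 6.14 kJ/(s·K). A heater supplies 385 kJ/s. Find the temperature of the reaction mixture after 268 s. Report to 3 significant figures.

Energy balance: M c_p dT/dt = −UA(T − T_amb) + Q̇.
dT/dt = (T_ss − T)/τ with T_ss = T_amb + Q̇/UA = 24.5 + 385/6.14 = 87.204 °C, τ = M c_p/UA = 1020·3.24/6.14 = 538.24 s.
Solution: T(t) = T_ss + (T₀ − T_ss) e^(−t/τ).
T(268) = 87.204 + (64.796)·0.60779 = 126.59 °C.

127 °C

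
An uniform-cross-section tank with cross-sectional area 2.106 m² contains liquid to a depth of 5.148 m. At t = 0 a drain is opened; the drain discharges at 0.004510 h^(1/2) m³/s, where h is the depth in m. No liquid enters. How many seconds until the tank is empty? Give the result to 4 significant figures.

Volume balance on the tank: A dh/dt = −0.004510 √h.
Separate and integrate: 2(√h − √h₀) = −(0.004510/A) t.
Tank is empty when √h = 0: t_empty = 2A√h₀/0.004510.
t_empty = 2·2.106·√5.148/0.004510 = 4.21200·2.26892/0.004510 = 2119.00 s.

2119 s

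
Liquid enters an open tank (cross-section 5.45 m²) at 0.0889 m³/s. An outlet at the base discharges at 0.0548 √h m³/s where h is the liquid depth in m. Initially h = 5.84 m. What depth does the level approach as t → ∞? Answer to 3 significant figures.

Unsteady balance on liquid volume: A dh/dt = Q_in − 0.0548 √h. At steady state dh/dt = 0:
Q_in = 0.0548 √h_ss ⇒ √h_ss = 0.0889/0.0548 = 1.6223.
h_ss = 1.6223² = 2.6317 m. (Since h₀ = 5.84 m > h_ss, the level will fall toward this value.)

2.63 m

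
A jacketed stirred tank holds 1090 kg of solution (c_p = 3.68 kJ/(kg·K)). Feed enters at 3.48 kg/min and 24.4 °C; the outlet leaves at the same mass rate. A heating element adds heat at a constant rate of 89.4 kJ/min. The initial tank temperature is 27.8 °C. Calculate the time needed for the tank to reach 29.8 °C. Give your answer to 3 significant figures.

M c_p dT/dt = ṁ c_p (T_in − T) + Q̇.
τ = M/ṁ = 313.22 min; T_ss = T_in + Q̇/(ṁ c_p) = 31.381 °C.
T(t) = T_ss + (T₀ − T_ss) e^(−t/τ). Set T = 29.8:
e^(−t/τ) = (29.8 − 31.381)/(27.8 − 31.381) = 0.44148
t = −313.22 · ln(0.44148) = 256.10 min.

256 min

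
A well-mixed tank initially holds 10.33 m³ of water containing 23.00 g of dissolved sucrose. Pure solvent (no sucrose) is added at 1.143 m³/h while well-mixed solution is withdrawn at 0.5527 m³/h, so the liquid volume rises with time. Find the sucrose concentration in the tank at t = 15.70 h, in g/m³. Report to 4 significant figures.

Let m(t) be the amount of sucrose. Volume: V(t) = V₀ + (Q_in − Q_out) t = 10.33 + 0.590300 t; V(15.70) = 19.5977 m³.
Species balance (pure solvent in): dm/dt = −Q_out · m/V(t).
dm/m = −Q_out dt/(V₀ + 0.590300 t); integrating gives ln(m/m₀) = −(Q_out/(Q_in−Q_out)) ln(V/V₀).
m = m₀ (V₀/V)^(Q_out/(Q_in−Q_out)) = 23.00 × (10.33/19.5977)^(0.936304) = 12.6281 g.
C = m/V = 12.6281/19.5977 = 0.644365 g/m³.

0.6444 g/m³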